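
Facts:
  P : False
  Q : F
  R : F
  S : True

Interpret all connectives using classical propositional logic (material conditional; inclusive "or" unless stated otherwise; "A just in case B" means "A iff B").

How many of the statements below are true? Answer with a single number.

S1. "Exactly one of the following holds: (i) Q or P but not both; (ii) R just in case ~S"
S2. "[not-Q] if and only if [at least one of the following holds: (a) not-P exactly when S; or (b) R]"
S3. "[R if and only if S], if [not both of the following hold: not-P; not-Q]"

3

S1: In symbols: (Q ⊕ P) ⊕ (R ↔ ¬S)

Q ⊕ P = F ⊕ F = F
¬S = ¬T = F
R ↔ ¬S = F ↔ F = T
(Q ⊕ P) ⊕ (R ↔ ¬S) = F ⊕ T = T
Hence S1 is true.

S2: Formalization: ¬Q ↔ ((¬P ↔ S) ∨ R)

¬Q = ¬F = T
¬P = ¬F = T
¬P ↔ S = T ↔ T = T
(¬P ↔ S) ∨ R = T ∨ F = T
¬Q ↔ ((¬P ↔ S) ∨ R) = T ↔ T = T
Thus S2 is true.

S3: In symbols: (¬P ↑ ¬Q) → (R ↔ S)

¬P = ¬F = T
¬Q = ¬F = T
¬P ↑ ¬Q = T ↑ T = F
R ↔ S = F ↔ T = F
(¬P ↑ ¬Q) → (R ↔ S) = F → F = T
So S3 is true.

True statements: 3 (S1, S2, S3).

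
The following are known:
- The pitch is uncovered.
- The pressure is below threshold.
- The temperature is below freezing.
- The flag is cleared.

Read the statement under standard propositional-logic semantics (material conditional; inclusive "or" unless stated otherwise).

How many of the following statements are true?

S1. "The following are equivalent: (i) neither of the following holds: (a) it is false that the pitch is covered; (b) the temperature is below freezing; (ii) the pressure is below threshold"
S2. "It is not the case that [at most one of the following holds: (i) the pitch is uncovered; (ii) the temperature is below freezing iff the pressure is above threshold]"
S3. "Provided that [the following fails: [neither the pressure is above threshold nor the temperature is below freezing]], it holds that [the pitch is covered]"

0

Let P = "the pitch is covered" (F), R = "the temperature is below freezing" (T), Q = "the pressure is above threshold" (F).

S1: Parsed as (~P nor R) <-> ~Q

~P = ~F = T
~P nor R = T nor T = F
~Q = ~F = T
(~P nor R) <-> ~Q = F <-> T = F
Hence S1 is false.

S2: Parsed as ~(~P nand (R <-> Q))

~P = ~F = T
R <-> Q = T <-> F = F
~P nand (R <-> Q) = T nand F = T
~(~P nand (R <-> Q)) = ~T = F
So S2 is false.

S3: Parsed as ~(Q nor R) -> P

Q nor R = F nor T = F
~(Q nor R) = ~F = T
~(Q nor R) -> P = T -> F = F
So S3 is false.

0 of the 3 statements are true (none).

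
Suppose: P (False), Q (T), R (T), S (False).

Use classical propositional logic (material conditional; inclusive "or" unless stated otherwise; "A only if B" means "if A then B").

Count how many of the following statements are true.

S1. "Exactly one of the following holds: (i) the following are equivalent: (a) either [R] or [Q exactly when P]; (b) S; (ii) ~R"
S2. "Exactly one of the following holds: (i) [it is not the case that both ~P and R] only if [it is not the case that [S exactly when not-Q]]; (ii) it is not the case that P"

0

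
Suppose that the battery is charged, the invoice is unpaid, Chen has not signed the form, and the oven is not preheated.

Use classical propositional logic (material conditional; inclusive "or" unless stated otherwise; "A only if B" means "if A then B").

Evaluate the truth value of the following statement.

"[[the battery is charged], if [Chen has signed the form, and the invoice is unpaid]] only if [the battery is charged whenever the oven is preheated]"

Let R = "Chen has signed the form" (F), Q = "the invoice is paid" (F), P = "the battery is charged" (T), S = "the oven is preheated" (F).
This is ((R ∧ ¬Q) → P) → (S → P).

¬Q = ¬F = T
R ∧ ¬Q = F ∧ T = F
(R ∧ ¬Q) → P = F → T = T
S → P = F → T = T
((R ∧ ¬Q) → P) → (S → P) = T → T = T

true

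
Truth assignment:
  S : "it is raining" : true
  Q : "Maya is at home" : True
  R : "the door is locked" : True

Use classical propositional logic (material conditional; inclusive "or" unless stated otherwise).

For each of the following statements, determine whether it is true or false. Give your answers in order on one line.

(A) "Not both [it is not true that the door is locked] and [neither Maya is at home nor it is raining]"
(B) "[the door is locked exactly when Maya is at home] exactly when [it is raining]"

(A): This is not R nand (Q nor S).

not R = not True = False
Q nor S = True nor True = False
not R nand (Q nor S) = False nand False = True
Thus (A) is true.

(B): In symbols: (R iff Q) iff S

R iff Q = True iff True = True
(R iff Q) iff S = True iff True = True
Hence (B) is true.

(A) T, (B) T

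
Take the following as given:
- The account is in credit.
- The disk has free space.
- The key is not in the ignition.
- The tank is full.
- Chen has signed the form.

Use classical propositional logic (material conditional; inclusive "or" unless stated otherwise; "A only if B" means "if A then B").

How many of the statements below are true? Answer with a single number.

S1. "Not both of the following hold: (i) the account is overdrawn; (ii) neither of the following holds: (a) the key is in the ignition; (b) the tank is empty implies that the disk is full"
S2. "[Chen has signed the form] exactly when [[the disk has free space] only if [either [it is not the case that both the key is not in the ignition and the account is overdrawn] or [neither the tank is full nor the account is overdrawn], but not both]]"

2

Let M = "the account is overdrawn" (False), R = "the key is in the ignition" (False), S = "the tank is full" (True), N = "the disk is full" (False), V = "Chen has signed the form" (True).

S1: This is M nand (R nor (not S -> N)).

not S = not True = False
not S -> N = False -> False = True
R nor (not S -> N) = False nor True = False
M nand (R nor (not S -> N)) = False nand False = True
Hence S1 is true.

S2: In symbols: V iff (not N -> ((not R nand M) xor (S nor M)))

not N = not False = True
not R = not False = True
not R nand M = True nand False = True
S nor M = True nor False = False
(not R nand M) xor (S nor M) = True xor False = True
not N -> ((not R nand M) xor (S nor M)) = True -> True = True
V iff (not N -> ((not R nand M) xor (S nor M))) = True iff True = True
Thus S2 is true.

True statements: 2 (S1, S2).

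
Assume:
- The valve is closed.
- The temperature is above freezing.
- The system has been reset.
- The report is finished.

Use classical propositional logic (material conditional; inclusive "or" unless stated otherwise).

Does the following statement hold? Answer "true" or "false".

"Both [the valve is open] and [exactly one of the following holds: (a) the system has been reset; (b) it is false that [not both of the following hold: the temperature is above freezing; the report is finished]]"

Let S = "the valve is open" (False), U = "the system has been reset" (True), Q = "the temperature is below freezing" (False), R = "the report is finished" (True).
In symbols: S and (U xor not (not Q nand R))

not Q = not False = True
not Q nand R = True nand True = False
not (not Q nand R) = not False = True
U xor not (not Q nand R) = True xor True = False
S and (U xor not (not Q nand R)) = False and False = False

False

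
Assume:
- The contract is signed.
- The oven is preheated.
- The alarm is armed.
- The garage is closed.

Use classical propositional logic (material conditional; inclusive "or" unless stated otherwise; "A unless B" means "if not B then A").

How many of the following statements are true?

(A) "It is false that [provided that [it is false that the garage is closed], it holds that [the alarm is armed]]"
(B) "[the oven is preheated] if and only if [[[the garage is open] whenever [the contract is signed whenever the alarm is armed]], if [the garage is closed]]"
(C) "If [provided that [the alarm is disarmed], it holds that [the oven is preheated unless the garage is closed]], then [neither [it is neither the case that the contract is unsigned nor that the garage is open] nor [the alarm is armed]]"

Let S = "the garage is closed" (True), R = "the alarm is armed" (True), Q = "the oven is preheated" (True), P = "the contract is signed" (True).

(A): Parsed as not (not S -> R)

not S = not True = False
not S -> R = False -> True = True
not (not S -> R) = not True = False
So (A) is false.

(B): In symbols: Q iff (S -> ((R -> P) -> not S))

R -> P = True -> True = True
not S = not True = False
(R -> P) -> not S = True -> False = False
S -> ((R -> P) -> not S) = True -> False = False
Q iff (S -> ((R -> P) -> not S)) = True iff False = False
Thus (B) is false.

(C): This is (not R -> (Q or S)) -> ((not P nor not S) nor R).

not R = not True = False
Q or S = True or True = True
not R -> (Q or S) = False -> True = True
not P = not True = False
not S = not True = False
not P nor not S = False nor False = True
(not P nor not S) nor R = True nor True = False
(not R -> (Q or S)) -> ((not P nor not S) nor R) = True -> False = False
Thus (C) is false.

0 of the 3 statements are true (none).

0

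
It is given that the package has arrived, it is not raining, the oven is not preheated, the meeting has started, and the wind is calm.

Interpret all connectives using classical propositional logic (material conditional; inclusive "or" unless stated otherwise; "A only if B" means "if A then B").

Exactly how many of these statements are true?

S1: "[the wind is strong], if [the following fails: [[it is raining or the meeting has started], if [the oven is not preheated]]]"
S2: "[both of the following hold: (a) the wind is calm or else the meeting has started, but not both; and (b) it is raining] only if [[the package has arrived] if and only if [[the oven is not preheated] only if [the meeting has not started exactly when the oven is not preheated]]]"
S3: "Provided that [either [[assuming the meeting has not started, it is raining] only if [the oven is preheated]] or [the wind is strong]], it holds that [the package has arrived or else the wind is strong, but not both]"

Let R = "the oven is preheated" (F), Q = "it is raining" (F), S = "the meeting has started" (T), U = "the wind is strong" (F), P = "the package has arrived" (T).

S1: In symbols: ~(~R -> (Q | S)) -> U

~R = ~F = T
Q | S = F | T = T
~R -> (Q | S) = T -> T = T
~(~R -> (Q | S)) = ~T = F
~(~R -> (Q | S)) -> U = F -> F = T
Hence S1 is true.

S2: This is ((~U xor S) & Q) -> (P <-> (~R -> (~S <-> ~R))).

~U = ~F = T
~U xor S = T xor T = F
(~U xor S) & Q = F & F = F
~R = ~F = T
~S = ~T = F
~R = ~F = T
~S <-> ~R = F <-> T = F
~R -> (~S <-> ~R) = T -> F = F
P <-> (~R -> (~S <-> ~R)) = T <-> F = F
((~U xor S) & Q) -> (P <-> (~R -> (~S <-> ~R))) = F -> F = T
So S2 is true.

S3: In symbols: (((~S -> Q) -> R) | U) -> (P xor U)

~S = ~T = F
~S -> Q = F -> F = T
(~S -> Q) -> R = T -> F = F
((~S -> Q) -> R) | U = F | F = F
P xor U = T xor F = T
(((~S -> Q) -> R) | U) -> (P xor U) = F -> T = T
Hence S3 is true.

True statements: 3 (S1, S2, S3).

3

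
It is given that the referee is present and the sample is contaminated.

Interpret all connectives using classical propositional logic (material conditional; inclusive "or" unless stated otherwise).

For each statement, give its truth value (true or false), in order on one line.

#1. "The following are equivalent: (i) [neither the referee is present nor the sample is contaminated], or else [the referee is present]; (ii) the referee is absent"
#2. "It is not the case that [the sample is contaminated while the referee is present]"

#1 false / #2 false

Let G = "the referee is present" (True), U = "the sample is contaminated" (True).

#1: Parsed as ((G nor U) or G) iff not G

G nor U = True nor True = False
(G nor U) or G = False or True = True
not G = not True = False
((G nor U) or G) iff not G = True iff False = False
Thus #1 is false.

#2: Formalization: not (U and G)

U and G = True and True = True
not (U and G) = not True = False
So #2 is false.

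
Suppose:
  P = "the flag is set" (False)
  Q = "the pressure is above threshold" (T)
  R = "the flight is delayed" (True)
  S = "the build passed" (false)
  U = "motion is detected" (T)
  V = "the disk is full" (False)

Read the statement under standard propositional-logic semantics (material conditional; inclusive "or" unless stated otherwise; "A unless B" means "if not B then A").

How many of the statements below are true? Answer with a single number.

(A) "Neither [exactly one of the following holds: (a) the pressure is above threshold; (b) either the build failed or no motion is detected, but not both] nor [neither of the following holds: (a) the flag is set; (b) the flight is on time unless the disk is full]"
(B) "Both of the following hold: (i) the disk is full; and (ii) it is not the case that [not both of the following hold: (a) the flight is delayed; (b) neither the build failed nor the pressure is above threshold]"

(A): In symbols: (Q xor (not S xor not U)) nor (P nor (not R or V))

not S = not False = True
not U = not True = False
not S xor not U = True xor False = True
Q xor (not S xor not U) = True xor True = False
not R = not True = False
not R or V = False or False = False
P nor (not R or V) = False nor False = True
(Q xor (not S xor not U)) nor (P nor (not R or V)) = False nor True = False
So (A) is false.

(B): In symbols: V and not (R nand (not S nor Q))

not S = not False = True
not S nor Q = True nor True = False
R nand (not S nor Q) = True nand False = True
not (R nand (not S nor Q)) = not True = False
V and not (R nand (not S nor Q)) = False and False = False
Hence (B) is false.

True statements: 0 (none).

0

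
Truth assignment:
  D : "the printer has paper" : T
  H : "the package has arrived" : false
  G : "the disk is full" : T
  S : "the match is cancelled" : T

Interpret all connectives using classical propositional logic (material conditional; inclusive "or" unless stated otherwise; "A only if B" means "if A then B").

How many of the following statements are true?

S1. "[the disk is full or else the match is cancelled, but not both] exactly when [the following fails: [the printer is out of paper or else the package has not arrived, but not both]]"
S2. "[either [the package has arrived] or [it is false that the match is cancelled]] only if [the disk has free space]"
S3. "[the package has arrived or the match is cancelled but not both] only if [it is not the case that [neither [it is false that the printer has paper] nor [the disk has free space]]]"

2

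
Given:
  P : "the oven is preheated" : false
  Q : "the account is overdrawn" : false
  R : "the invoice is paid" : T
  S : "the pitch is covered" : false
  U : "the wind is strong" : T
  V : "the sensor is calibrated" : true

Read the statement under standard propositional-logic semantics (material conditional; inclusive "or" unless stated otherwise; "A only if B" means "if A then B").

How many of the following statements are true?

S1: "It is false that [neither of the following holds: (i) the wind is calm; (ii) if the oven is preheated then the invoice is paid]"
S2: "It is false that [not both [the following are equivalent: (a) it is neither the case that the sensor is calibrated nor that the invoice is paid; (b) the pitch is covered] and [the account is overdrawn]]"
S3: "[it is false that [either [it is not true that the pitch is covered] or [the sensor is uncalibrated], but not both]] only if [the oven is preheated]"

S1: This is not (not U nor (P -> R)).

not U = not True = False
P -> R = False -> True = True
not U nor (P -> R) = False nor True = False
not (not U nor (P -> R)) = not False = True
Thus S1 is true.

S2: This is not (((V nor R) iff S) nand Q).

V nor R = True nor True = False
(V nor R) iff S = False iff False = True
((V nor R) iff S) nand Q = True nand False = True
not (((V nor R) iff S) nand Q) = not True = False
Thus S2 is false.

S3: In symbols: not (not S xor not V) -> P

not S = not False = True
not V = not True = False
not S xor not V = True xor False = True
not (not S xor not V) = not True = False
not (not S xor not V) -> P = False -> False = True
So S3 is true.

2 of the 3 statements are true (S1, S3).

2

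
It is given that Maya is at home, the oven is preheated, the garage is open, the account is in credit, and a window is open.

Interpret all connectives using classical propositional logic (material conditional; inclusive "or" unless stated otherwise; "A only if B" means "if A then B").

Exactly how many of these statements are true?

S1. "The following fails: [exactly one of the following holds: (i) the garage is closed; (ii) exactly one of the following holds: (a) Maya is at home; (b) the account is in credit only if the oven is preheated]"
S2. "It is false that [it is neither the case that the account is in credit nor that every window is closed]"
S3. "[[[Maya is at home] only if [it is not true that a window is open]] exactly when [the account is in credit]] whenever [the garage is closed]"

Let R = "the garage is closed" (F), P = "Maya is at home" (T), S = "the account is overdrawn" (F), Q = "the oven is preheated" (T), U = "a window is open" (T).

S1: Formalization: ~(R xor (P xor (~S -> Q)))

~S = ~F = T
~S -> Q = T -> T = T
P xor (~S -> Q) = T xor T = F
R xor (P xor (~S -> Q)) = F xor F = F
~(R xor (P xor (~S -> Q))) = ~F = T
Hence S1 is true.

S2: This is ~(~S nor ~U).

~S = ~F = T
~U = ~T = F
~S nor ~U = T nor F = F
~(~S nor ~U) = ~F = T
So S2 is true.

S3: Formalization: R -> ((P -> ~U) <-> ~S)

~U = ~T = F
P -> ~U = T -> F = F
~S = ~F = T
(P -> ~U) <-> ~S = F <-> T = F
R -> ((P -> ~U) <-> ~S) = F -> F = T
So S3 is true.

3 of the 3 statements are true.

3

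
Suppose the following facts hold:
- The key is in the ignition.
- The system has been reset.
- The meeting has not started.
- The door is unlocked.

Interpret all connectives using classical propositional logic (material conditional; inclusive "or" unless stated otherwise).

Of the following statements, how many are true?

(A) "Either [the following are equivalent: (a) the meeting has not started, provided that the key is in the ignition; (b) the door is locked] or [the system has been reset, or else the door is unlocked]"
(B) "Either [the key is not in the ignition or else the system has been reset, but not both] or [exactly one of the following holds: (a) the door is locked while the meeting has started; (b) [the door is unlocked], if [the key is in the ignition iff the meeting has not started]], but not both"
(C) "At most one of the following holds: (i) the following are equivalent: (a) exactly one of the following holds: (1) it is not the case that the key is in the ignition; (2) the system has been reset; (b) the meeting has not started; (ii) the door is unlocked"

1

Let S = "the key is in the ignition" (True), K = "the meeting has started" (False), H = "the door is locked" (False), P = "the system has been reset" (True).

(A): This is ((S -> not K) iff H) or (P or not H).

not K = not False = True
S -> not K = True -> True = True
(S -> not K) iff H = True iff False = False
not H = not False = True
P or not H = True or True = True
((S -> not K) iff H) or (P or not H) = False or True = True
So (A) is true.

(B): Parsed as (not S xor P) xor ((H and K) xor ((S iff not K) -> not H))

not S = not True = False
not S xor P = False xor True = True
H and K = False and False = False
not K = not False = True
S iff not K = True iff True = True
not H = not False = True
(S iff not K) -> not H = True -> True = True
(H and K) xor ((S iff not K) -> not H) = False xor True = True
(not S xor P) xor ((H and K) xor ((S iff not K) -> not H)) = True xor True = False
Hence (B) is false.

(C): Formalization: ((not S xor P) iff not K) nand not H

not S = not True = False
not S xor P = False xor True = True
not K = not False = True
(not S xor P) iff not K = True iff True = True
not H = not False = True
((not S xor P) iff not K) nand not H = True nand True = False
So (C) is false.

Count: 1.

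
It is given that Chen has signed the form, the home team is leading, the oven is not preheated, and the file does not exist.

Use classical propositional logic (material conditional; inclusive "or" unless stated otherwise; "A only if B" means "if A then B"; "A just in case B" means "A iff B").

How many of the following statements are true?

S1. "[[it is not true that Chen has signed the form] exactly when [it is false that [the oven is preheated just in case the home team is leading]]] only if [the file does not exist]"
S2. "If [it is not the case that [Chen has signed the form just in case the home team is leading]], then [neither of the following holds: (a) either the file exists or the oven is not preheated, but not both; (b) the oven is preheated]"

2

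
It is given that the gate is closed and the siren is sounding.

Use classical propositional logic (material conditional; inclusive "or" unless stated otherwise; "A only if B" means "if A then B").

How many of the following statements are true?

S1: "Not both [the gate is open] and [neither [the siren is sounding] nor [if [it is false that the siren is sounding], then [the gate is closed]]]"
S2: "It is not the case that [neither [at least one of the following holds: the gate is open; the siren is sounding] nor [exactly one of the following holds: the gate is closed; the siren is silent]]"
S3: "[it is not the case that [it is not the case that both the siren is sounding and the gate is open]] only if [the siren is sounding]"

Let R = "the gate is open" (F), Q = "the siren is sounding" (T).

S1: In symbols: R nand (Q nor (~Q -> ~R))

~Q = ~T = F
~R = ~F = T
~Q -> ~R = F -> T = T
Q nor (~Q -> ~R) = T nor T = F
R nand (Q nor (~Q -> ~R)) = F nand F = T
So S1 is true.

S2: In symbols: ~((R | Q) nor (~R xor ~Q))

R | Q = F | T = T
~R = ~F = T
~Q = ~T = F
~R xor ~Q = T xor F = T
(R | Q) nor (~R xor ~Q) = T nor T = F
~((R | Q) nor (~R xor ~Q)) = ~F = T
Hence S2 is true.

S3: This is ~(Q nand R) -> Q.

Q nand R = T nand F = T
~(Q nand R) = ~T = F
~(Q nand R) -> Q = F -> T = T
Hence S3 is true.

Count: 3.

3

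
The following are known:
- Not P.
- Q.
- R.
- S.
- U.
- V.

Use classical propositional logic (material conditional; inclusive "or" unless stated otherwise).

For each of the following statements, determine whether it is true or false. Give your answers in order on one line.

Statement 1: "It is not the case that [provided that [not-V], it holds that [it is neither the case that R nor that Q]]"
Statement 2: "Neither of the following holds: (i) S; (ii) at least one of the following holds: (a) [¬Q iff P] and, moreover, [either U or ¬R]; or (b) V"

Statement 1 false, Statement 2 false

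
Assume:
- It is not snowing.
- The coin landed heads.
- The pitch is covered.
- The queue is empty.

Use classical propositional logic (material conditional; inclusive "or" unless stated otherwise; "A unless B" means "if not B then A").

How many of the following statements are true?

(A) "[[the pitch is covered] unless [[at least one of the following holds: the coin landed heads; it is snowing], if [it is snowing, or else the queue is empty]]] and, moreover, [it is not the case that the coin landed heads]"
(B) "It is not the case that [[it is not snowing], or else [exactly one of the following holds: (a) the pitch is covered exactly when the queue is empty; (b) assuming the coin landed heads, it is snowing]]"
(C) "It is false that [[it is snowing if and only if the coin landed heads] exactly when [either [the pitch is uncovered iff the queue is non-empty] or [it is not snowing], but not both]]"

0

Let R = "the pitch is covered" (T), P = "it is snowing" (F), S = "the queue is empty" (T), Q = "the coin landed heads" (T).

(A): This is (R | ((P | S) -> (Q | P))) & ~Q.

P | S = F | T = T
Q | P = T | F = T
(P | S) -> (Q | P) = T -> T = T
R | ((P | S) -> (Q | P)) = T | T = T
~Q = ~T = F
(R | ((P | S) -> (Q | P))) & ~Q = T & F = F
Thus (A) is false.

(B): This is ~(~P | ((R <-> S) xor (Q -> P))).

~P = ~F = T
R <-> S = T <-> T = T
Q -> P = T -> F = F
(R <-> S) xor (Q -> P) = T xor F = T
~P | ((R <-> S) xor (Q -> P)) = T | T = T
~(~P | ((R <-> S) xor (Q -> P))) = ~T = F
Hence (B) is false.

(C): Parsed as ~((P <-> Q) <-> ((~R <-> ~S) xor ~P))

P <-> Q = F <-> T = F
~R = ~T = F
~S = ~T = F
~R <-> ~S = F <-> F = T
~P = ~F = T
(~R <-> ~S) xor ~P = T xor T = F
(P <-> Q) <-> ((~R <-> ~S) xor ~P) = F <-> F = T
~((P <-> Q) <-> ((~R <-> ~S) xor ~P)) = ~T = F
So (C) is false.

0 of the 3 statements are true (none).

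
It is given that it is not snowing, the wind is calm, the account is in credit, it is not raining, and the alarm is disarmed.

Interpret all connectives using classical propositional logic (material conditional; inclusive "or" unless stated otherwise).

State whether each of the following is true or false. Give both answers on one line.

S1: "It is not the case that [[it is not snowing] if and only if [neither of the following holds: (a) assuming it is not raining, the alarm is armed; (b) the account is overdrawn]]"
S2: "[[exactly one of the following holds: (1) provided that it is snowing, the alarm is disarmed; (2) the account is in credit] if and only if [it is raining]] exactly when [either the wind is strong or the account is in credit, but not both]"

S1 F; S2 T

Let P = "it is snowing" (F), S = "it is raining" (F), U = "the alarm is armed" (F), R = "the account is overdrawn" (F), Q = "the wind is strong" (F).

S1: Parsed as ¬(¬P ↔ ((¬S → U) ↓ R))

¬P = ¬F = T
¬S = ¬F = T
¬S → U = T → F = F
(¬S → U) ↓ R = F ↓ F = T
¬P ↔ ((¬S → U) ↓ R) = T ↔ T = T
¬(¬P ↔ ((¬S → U) ↓ R)) = ¬T = F
Thus S1 is false.

S2: Parsed as (((P → ¬U) ⊕ ¬R) ↔ S) ↔ (Q ⊕ ¬R)

¬U = ¬F = T
P → ¬U = F → T = T
¬R = ¬F = T
(P → ¬U) ⊕ ¬R = T ⊕ T = F
((P → ¬U) ⊕ ¬R) ↔ S = F ↔ F = T
¬R = ¬F = T
Q ⊕ ¬R = F ⊕ T = T
(((P → ¬U) ⊕ ¬R) ↔ S) ↔ (Q ⊕ ¬R) = T ↔ T = T
Thus S2 is true.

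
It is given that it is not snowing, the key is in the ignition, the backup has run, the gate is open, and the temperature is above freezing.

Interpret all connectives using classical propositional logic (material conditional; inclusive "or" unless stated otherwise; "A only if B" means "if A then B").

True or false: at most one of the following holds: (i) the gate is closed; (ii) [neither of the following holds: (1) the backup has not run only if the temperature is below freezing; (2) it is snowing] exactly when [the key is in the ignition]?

Let S = "the gate is open" (T), R = "the backup has run" (T), U = "the temperature is below freezing" (F), P = "it is snowing" (F), Q = "the key is in the ignition" (T).
Formalization: ¬S ↑ (((¬R → U) ↓ P) ↔ Q)

¬S = ¬T = F
¬R = ¬T = F
¬R → U = F → F = T
(¬R → U) ↓ P = T ↓ F = F
((¬R → U) ↓ P) ↔ Q = F ↔ T = F
¬S ↑ (((¬R → U) ↓ P) ↔ Q) = F ↑ F = T

True.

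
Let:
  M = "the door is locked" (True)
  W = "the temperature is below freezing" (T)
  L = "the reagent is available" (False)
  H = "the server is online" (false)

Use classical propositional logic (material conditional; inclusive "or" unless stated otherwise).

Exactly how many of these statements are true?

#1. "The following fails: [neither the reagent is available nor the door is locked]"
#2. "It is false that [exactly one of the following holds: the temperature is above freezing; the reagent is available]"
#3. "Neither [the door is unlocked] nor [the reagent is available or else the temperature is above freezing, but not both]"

#1: This is ¬(L ↓ M).

L ↓ M = F ↓ T = F
¬(L ↓ M) = ¬F = T
So #1 is true.

#2: In symbols: ¬(¬W ⊕ L)

¬W = ¬T = F
¬W ⊕ L = F ⊕ F = F
¬(¬W ⊕ L) = ¬F = T
Hence #2 is true.

#3: In symbols: ¬M ↓ (L ⊕ ¬W)

¬M = ¬T = F
¬W = ¬T = F
L ⊕ ¬W = F ⊕ F = F
¬M ↓ (L ⊕ ¬W) = F ↓ F = T
Thus #3 is true.

True statements: 3.

3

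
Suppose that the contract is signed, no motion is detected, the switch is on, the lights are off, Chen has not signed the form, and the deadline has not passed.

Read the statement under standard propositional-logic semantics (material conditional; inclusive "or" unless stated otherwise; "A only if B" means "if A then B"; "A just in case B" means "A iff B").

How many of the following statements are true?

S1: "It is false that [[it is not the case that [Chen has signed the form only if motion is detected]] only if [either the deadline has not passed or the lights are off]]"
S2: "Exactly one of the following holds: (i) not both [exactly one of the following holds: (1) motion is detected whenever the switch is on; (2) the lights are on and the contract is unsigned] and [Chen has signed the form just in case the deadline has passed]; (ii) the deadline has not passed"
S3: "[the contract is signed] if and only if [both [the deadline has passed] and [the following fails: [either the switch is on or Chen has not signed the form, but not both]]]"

Let G = "Chen has signed the form" (F), M = "motion is detected" (F), P = "the deadline has passed" (F), R = "the lights are on" (F), S = "the switch is on" (T), L = "the contract is signed" (T).

S1: Formalization: ¬(¬(G → M) → (¬P ∨ ¬R))

G → M = F → F = T
¬(G → M) = ¬T = F
¬P = ¬F = T
¬R = ¬F = T
¬P ∨ ¬R = T ∨ T = T
¬(G → M) → (¬P ∨ ¬R) = F → T = T
¬(¬(G → M) → (¬P ∨ ¬R)) = ¬T = F
Thus S1 is false.

S2: Parsed as (((S → M) ⊕ (R ∧ ¬L)) ↑ (G ↔ P)) ⊕ ¬P

S → M = T → F = F
¬L = ¬T = F
R ∧ ¬L = F ∧ F = F
(S → M) ⊕ (R ∧ ¬L) = F ⊕ F = F
G ↔ P = F ↔ F = T
((S → M) ⊕ (R ∧ ¬L)) ↑ (G ↔ P) = F ↑ T = T
¬P = ¬F = T
(((S → M) ⊕ (R ∧ ¬L)) ↑ (G ↔ P)) ⊕ ¬P = T ⊕ T = F
So S2 is false.

S3: This is L ↔ (P ∧ ¬(S ⊕ ¬G)).

¬G = ¬F = T
S ⊕ ¬G = T ⊕ T = F
¬(S ⊕ ¬G) = ¬F = T
P ∧ ¬(S ⊕ ¬G) = F ∧ T = F
L ↔ (P ∧ ¬(S ⊕ ¬G)) = T ↔ F = F
Thus S3 is false.

True statements: 0 (none).

0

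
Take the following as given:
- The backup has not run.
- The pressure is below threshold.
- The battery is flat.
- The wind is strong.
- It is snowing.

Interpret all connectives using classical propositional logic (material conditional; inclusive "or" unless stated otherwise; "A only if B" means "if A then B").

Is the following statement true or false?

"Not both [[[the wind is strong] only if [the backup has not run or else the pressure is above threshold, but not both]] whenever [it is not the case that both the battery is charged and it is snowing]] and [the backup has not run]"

False.

Let R = "the battery is charged" (F), U = "it is snowing" (T), S = "the wind is strong" (T), P = "the backup has run" (F), Q = "the pressure is above threshold" (F).
This is ((R ↑ U) → (S → (¬P ⊕ Q))) ↑ ¬P.

R ↑ U = F ↑ T = T
¬P = ¬F = T
¬P ⊕ Q = T ⊕ F = T
S → (¬P ⊕ Q) = T → T = T
(R ↑ U) → (S → (¬P ⊕ Q)) = T → T = T
¬P = ¬F = T
((R ↑ U) → (S → (¬P ⊕ Q))) ↑ ¬P = T ↑ T = F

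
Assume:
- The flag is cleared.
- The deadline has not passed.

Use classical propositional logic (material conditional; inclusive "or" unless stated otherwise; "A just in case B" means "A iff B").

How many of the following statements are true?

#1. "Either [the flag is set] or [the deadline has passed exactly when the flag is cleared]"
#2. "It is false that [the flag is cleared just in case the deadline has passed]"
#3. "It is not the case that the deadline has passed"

2

Let S = "the flag is set" (F), L = "the deadline has passed" (F).

#1: Parsed as S | (L <-> ~S)

~S = ~F = T
L <-> ~S = F <-> T = F
S | (L <-> ~S) = F | F = F
So #1 is false.

#2: In symbols: ~(~S <-> L)

~S = ~F = T
~S <-> L = T <-> F = F
~(~S <-> L) = ~F = T
So #2 is true.

#3: This is ~L.

~L = ~F = T
Thus #3 is true.

2 of the 3 statements are true (#2, #3).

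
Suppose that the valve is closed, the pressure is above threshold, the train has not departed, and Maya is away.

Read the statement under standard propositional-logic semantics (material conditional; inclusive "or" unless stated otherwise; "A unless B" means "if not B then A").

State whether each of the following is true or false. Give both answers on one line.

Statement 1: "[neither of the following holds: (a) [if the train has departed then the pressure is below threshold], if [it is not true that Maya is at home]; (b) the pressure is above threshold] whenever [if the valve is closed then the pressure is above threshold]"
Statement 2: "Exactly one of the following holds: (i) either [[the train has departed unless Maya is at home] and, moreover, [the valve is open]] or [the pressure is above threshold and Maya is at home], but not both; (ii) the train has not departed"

Statement 1 F, Statement 2 T

Let P = "the valve is open" (F), Q = "the pressure is above threshold" (T), S = "Maya is at home" (F), R = "the train has departed" (F).

Statement 1: In symbols: (~P -> Q) -> ((~S -> (R -> ~Q)) nor Q)

~P = ~F = T
~P -> Q = T -> T = T
~S = ~F = T
~Q = ~T = F
R -> ~Q = F -> F = T
~S -> (R -> ~Q) = T -> T = T
(~S -> (R -> ~Q)) nor Q = T nor T = F
(~P -> Q) -> ((~S -> (R -> ~Q)) nor Q) = T -> F = F
Hence Statement 1 is false.

Statement 2: This is (((R | S) & P) xor (Q & S)) xor ~R.

R | S = F | F = F
(R | S) & P = F & F = F
Q & S = T & F = F
((R | S) & P) xor (Q & S) = F xor F = F
~R = ~F = T
(((R | S) & P) xor (Q & S)) xor ~R = F xor T = T
Thus Statement 2 is true.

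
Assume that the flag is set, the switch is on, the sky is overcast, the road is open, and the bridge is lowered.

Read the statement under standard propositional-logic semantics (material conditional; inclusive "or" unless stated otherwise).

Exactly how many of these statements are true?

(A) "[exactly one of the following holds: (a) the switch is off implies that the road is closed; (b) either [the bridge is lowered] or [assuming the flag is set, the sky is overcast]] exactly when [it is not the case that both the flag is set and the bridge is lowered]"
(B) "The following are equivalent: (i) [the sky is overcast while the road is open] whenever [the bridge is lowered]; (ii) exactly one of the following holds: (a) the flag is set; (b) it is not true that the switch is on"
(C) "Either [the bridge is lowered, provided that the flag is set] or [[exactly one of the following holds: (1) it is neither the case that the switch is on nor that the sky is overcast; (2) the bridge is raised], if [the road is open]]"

3

Let S = "the switch is on" (T), N = "the road is closed" (F), V = "the bridge is raised" (F), K = "the flag is set" (T), W = "the sky is overcast" (T).

(A): Formalization: ((~S -> N) xor (~V | (K -> W))) <-> (K nand ~V)

~S = ~T = F
~S -> N = F -> F = T
~V = ~F = T
K -> W = T -> T = T
~V | (K -> W) = T | T = T
(~S -> N) xor (~V | (K -> W)) = T xor T = F
~V = ~F = T
K nand ~V = T nand T = F
((~S -> N) xor (~V | (K -> W))) <-> (K nand ~V) = F <-> F = T
So (A) is true.

(B): This is (~V -> (W & ~N)) <-> (K xor ~S).

~V = ~F = T
~N = ~F = T
W & ~N = T & T = T
~V -> (W & ~N) = T -> T = T
~S = ~T = F
K xor ~S = T xor F = T
(~V -> (W & ~N)) <-> (K xor ~S) = T <-> T = T
So (B) is true.

(C): This is (K -> ~V) | (~N -> ((S nor W) xor V)).

~V = ~F = T
K -> ~V = T -> T = T
~N = ~F = T
S nor W = T nor T = F
(S nor W) xor V = F xor F = F
~N -> ((S nor W) xor V) = T -> F = F
(K -> ~V) | (~N -> ((S nor W) xor V)) = T | F = T
Thus (C) is true.

Count: 3.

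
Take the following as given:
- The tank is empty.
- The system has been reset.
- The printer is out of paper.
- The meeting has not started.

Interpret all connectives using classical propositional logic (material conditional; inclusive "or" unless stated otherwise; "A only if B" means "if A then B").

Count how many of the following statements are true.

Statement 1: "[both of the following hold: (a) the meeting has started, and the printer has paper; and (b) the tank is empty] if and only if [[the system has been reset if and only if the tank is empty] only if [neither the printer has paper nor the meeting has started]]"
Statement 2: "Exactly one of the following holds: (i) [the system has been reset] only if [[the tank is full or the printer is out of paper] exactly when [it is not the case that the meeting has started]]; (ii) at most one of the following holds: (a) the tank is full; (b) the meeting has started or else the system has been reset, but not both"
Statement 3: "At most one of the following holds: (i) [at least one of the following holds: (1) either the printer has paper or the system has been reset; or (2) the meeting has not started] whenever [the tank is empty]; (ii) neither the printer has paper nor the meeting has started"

0

Let S = "the meeting has started" (F), P = "the printer has paper" (F), K = "the tank is full" (F), U = "the system has been reset" (T).

Statement 1: Parsed as ((S & P) & ~K) <-> ((U <-> ~K) -> (P nor S))

S & P = F & F = F
~K = ~F = T
(S & P) & ~K = F & T = F
~K = ~F = T
U <-> ~K = T <-> T = T
P nor S = F nor F = T
(U <-> ~K) -> (P nor S) = T -> T = T
((S & P) & ~K) <-> ((U <-> ~K) -> (P nor S)) = F <-> T = F
Thus Statement 1 is false.

Statement 2: Parsed as (U -> ((K | ~P) <-> ~S)) xor (K nand (S xor U))

~P = ~F = T
K | ~P = F | T = T
~S = ~F = T
(K | ~P) <-> ~S = T <-> T = T
U -> ((K | ~P) <-> ~S) = T -> T = T
S xor U = F xor T = T
K nand (S xor U) = F nand T = T
(U -> ((K | ~P) <-> ~S)) xor (K nand (S xor U)) = T xor T = F
Thus Statement 2 is false.

Statement 3: Parsed as (~K -> ((P | U) | ~S)) nand (P nor S)

~K = ~F = T
P | U = F | T = T
~S = ~F = T
(P | U) | ~S = T | T = T
~K -> ((P | U) | ~S) = T -> T = T
P nor S = F nor F = T
(~K -> ((P | U) | ~S)) nand (P nor S) = T nand T = F
So Statement 3 is false.

0 of the 3 statements are true (none).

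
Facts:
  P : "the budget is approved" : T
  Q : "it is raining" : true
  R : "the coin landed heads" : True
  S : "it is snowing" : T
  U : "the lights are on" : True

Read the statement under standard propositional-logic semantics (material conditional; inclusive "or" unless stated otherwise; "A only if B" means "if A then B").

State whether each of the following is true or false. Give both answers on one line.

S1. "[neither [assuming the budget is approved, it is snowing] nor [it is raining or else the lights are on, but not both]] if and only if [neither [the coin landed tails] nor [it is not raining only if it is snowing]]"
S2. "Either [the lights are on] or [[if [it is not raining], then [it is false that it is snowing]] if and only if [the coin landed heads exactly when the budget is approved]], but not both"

S1 T / S2 F

S1: Formalization: ((P → S) ↓ (Q ⊕ U)) ↔ (¬R ↓ (¬Q → S))

P → S = T → T = T
Q ⊕ U = T ⊕ T = F
(P → S) ↓ (Q ⊕ U) = T ↓ F = F
¬R = ¬T = F
¬Q = ¬T = F
¬Q → S = F → T = T
¬R ↓ (¬Q → S) = F ↓ T = F
((P → S) ↓ (Q ⊕ U)) ↔ (¬R ↓ (¬Q → S)) = F ↔ F = T
So S1 is true.

S2: This is U ⊕ ((¬Q → ¬S) ↔ (R ↔ P)).

¬Q = ¬T = F
¬S = ¬T = F
¬Q → ¬S = F → F = T
R ↔ P = T ↔ T = T
(¬Q → ¬S) ↔ (R ↔ P) = T ↔ T = T
U ⊕ ((¬Q → ¬S) ↔ (R ↔ P)) = T ⊕ T = F
So S2 is false.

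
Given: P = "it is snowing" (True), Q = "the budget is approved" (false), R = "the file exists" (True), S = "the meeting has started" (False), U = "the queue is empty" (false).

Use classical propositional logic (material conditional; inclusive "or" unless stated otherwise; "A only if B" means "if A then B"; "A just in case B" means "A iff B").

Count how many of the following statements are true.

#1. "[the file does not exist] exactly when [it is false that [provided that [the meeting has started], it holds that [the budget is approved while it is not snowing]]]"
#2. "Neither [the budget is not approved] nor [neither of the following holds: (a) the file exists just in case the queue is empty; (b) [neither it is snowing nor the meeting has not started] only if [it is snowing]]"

1

#1: Formalization: ~R <-> ~(S -> (Q & ~P))

~R = ~T = F
~P = ~T = F
Q & ~P = F & F = F
S -> (Q & ~P) = F -> F = T
~(S -> (Q & ~P)) = ~T = F
~R <-> ~(S -> (Q & ~P)) = F <-> F = T
Hence #1 is true.

#2: This is ~Q nor ((R <-> U) nor ((P nor ~S) -> P)).

~Q = ~F = T
R <-> U = T <-> F = F
~S = ~F = T
P nor ~S = T nor T = F
(P nor ~S) -> P = F -> T = T
(R <-> U) nor ((P nor ~S) -> P) = F nor T = F
~Q nor ((R <-> U) nor ((P nor ~S) -> P)) = T nor F = F
So #2 is false.

Count: 1.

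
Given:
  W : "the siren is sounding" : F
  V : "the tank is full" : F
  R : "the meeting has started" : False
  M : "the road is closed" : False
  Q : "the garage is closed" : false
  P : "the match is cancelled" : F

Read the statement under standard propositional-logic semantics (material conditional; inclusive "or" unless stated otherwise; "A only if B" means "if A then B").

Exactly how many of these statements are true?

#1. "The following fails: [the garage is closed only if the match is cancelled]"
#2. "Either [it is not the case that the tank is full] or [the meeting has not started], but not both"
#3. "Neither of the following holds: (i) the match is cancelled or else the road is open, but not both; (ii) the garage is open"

0

#1: This is ¬(Q → P).

Q → P = F → F = T
¬(Q → P) = ¬T = F
So #1 is false.

#2: Parsed as ¬V ⊕ ¬R

¬V = ¬F = T
¬R = ¬F = T
¬V ⊕ ¬R = T ⊕ T = F
So #2 is false.

#3: This is (P ⊕ ¬M) ↓ ¬Q.

¬M = ¬F = T
P ⊕ ¬M = F ⊕ T = T
¬Q = ¬F = T
(P ⊕ ¬M) ↓ ¬Q = T ↓ T = F
So #3 is false.

True statements: 0 (none).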